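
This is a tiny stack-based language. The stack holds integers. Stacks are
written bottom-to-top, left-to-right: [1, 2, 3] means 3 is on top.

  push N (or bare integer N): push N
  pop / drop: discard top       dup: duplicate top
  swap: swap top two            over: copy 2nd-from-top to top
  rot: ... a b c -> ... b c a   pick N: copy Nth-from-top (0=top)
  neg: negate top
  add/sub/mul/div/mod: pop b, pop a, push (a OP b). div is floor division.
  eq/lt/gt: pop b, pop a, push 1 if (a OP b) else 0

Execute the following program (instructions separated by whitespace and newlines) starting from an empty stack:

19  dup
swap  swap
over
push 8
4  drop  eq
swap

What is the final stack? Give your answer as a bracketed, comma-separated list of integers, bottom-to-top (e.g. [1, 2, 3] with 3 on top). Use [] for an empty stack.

After 'push 19': [19]
After 'dup': [19, 19]
After 'swap': [19, 19]
After 'swap': [19, 19]
After 'over': [19, 19, 19]
After 'push 8': [19, 19, 19, 8]
After 'push 4': [19, 19, 19, 8, 4]
After 'drop': [19, 19, 19, 8]
After 'eq': [19, 19, 0]
After 'swap': [19, 0, 19]

Answer: [19, 0, 19]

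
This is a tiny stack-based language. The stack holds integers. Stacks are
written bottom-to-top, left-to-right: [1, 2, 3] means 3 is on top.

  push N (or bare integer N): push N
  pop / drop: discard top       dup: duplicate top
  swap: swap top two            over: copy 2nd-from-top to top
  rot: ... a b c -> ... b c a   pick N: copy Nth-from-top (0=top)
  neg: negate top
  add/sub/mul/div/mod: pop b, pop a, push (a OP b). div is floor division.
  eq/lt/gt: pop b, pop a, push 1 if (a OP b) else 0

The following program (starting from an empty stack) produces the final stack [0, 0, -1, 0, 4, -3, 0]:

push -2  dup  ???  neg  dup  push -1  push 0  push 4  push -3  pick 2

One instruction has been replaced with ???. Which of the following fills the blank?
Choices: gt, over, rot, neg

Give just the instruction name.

Answer: gt

Derivation:
Stack before ???: [-2, -2]
Stack after ???:  [0]
Checking each choice:
  gt: MATCH
  over: produces [-2, -2, 2, 2, -1, 0, 4, -3, 0]
  rot: stack underflow (need 3, have 2)
  neg: produces [-2, -2, -2, -1, 0, 4, -3, 0]


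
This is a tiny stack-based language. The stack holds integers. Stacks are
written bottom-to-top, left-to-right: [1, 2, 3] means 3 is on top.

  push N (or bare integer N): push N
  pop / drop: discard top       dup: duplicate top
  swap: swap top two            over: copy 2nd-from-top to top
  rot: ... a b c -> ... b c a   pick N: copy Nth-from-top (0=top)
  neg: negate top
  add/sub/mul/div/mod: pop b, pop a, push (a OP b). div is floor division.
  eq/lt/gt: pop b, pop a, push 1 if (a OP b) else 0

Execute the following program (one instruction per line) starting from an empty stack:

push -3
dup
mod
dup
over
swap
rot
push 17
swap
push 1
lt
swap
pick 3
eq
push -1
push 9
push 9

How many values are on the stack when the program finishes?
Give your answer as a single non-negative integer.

Answer: 7

Derivation:
After 'push -3': stack = [-3] (depth 1)
After 'dup': stack = [-3, -3] (depth 2)
After 'mod': stack = [0] (depth 1)
After 'dup': stack = [0, 0] (depth 2)
After 'over': stack = [0, 0, 0] (depth 3)
After 'swap': stack = [0, 0, 0] (depth 3)
After 'rot': stack = [0, 0, 0] (depth 3)
After 'push 17': stack = [0, 0, 0, 17] (depth 4)
After 'swap': stack = [0, 0, 17, 0] (depth 4)
After 'push 1': stack = [0, 0, 17, 0, 1] (depth 5)
After 'lt': stack = [0, 0, 17, 1] (depth 4)
After 'swap': stack = [0, 0, 1, 17] (depth 4)
After 'pick 3': stack = [0, 0, 1, 17, 0] (depth 5)
After 'eq': stack = [0, 0, 1, 0] (depth 4)
After 'push -1': stack = [0, 0, 1, 0, -1] (depth 5)
After 'push 9': stack = [0, 0, 1, 0, -1, 9] (depth 6)
After 'push 9': stack = [0, 0, 1, 0, -1, 9, 9] (depth 7)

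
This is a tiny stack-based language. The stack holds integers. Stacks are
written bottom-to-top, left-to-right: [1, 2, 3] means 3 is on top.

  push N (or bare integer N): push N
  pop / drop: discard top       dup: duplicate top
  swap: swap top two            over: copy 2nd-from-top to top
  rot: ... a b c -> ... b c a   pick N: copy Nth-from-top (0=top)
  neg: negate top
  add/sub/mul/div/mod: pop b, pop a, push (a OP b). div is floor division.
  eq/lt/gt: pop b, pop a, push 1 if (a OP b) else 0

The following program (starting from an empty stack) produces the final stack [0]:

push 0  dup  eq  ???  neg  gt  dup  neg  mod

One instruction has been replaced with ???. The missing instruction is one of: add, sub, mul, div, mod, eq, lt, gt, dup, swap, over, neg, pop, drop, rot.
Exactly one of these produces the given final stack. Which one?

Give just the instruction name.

Answer: dup

Derivation:
Stack before ???: [1]
Stack after ???:  [1, 1]
The instruction that transforms [1] -> [1, 1] is: dup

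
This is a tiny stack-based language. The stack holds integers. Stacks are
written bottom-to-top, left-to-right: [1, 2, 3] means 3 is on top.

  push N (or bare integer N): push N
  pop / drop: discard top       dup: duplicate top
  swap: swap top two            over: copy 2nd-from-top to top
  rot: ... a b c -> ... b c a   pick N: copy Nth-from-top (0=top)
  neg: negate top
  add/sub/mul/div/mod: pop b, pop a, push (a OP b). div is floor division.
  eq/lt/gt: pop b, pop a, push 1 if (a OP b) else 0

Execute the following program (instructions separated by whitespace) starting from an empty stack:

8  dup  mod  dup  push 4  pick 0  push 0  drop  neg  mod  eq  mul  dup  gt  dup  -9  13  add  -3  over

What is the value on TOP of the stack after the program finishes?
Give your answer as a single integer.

After 'push 8': [8]
After 'dup': [8, 8]
After 'mod': [0]
After 'dup': [0, 0]
After 'push 4': [0, 0, 4]
After 'pick 0': [0, 0, 4, 4]
After 'push 0': [0, 0, 4, 4, 0]
After 'drop': [0, 0, 4, 4]
After 'neg': [0, 0, 4, -4]
After 'mod': [0, 0, 0]
After 'eq': [0, 1]
After 'mul': [0]
After 'dup': [0, 0]
After 'gt': [0]
After 'dup': [0, 0]
After 'push -9': [0, 0, -9]
After 'push 13': [0, 0, -9, 13]
After 'add': [0, 0, 4]
After 'push -3': [0, 0, 4, -3]
After 'over': [0, 0, 4, -3, 4]

Answer: 4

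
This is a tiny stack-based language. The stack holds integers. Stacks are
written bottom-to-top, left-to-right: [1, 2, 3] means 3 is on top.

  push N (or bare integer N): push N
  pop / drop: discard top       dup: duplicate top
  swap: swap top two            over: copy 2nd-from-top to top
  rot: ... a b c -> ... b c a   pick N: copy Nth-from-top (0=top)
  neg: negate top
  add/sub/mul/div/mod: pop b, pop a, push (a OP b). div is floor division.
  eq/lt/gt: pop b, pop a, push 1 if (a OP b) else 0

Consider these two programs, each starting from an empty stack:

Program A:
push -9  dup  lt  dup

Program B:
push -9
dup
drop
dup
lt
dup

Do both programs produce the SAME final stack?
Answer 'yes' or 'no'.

Program A trace:
  After 'push -9': [-9]
  After 'dup': [-9, -9]
  After 'lt': [0]
  After 'dup': [0, 0]
Program A final stack: [0, 0]

Program B trace:
  After 'push -9': [-9]
  After 'dup': [-9, -9]
  After 'drop': [-9]
  After 'dup': [-9, -9]
  After 'lt': [0]
  After 'dup': [0, 0]
Program B final stack: [0, 0]
Same: yes

Answer: yes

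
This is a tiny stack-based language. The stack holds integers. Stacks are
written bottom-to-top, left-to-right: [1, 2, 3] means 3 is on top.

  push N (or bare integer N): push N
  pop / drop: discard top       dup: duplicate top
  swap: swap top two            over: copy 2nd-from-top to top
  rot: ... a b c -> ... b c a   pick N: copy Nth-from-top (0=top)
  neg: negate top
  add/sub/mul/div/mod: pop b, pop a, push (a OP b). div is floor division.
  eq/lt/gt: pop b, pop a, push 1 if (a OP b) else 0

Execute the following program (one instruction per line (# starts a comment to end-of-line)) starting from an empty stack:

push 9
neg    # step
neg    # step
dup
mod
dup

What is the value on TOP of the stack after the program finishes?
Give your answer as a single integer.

Answer: 0

Derivation:
After 'push 9': [9]
After 'neg': [-9]
After 'neg': [9]
After 'dup': [9, 9]
After 'mod': [0]
After 'dup': [0, 0]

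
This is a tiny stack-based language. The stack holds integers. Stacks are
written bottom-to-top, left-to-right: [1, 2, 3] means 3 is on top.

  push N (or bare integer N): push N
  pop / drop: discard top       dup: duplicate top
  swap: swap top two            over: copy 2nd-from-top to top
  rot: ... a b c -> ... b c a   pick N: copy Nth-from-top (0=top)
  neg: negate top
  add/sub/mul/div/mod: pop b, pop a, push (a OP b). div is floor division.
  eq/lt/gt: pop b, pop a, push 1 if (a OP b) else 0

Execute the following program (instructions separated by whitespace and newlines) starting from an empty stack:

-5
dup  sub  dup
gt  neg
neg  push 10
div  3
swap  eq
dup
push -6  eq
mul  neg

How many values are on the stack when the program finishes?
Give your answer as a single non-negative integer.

Answer: 1

Derivation:
After 'push -5': stack = [-5] (depth 1)
After 'dup': stack = [-5, -5] (depth 2)
After 'sub': stack = [0] (depth 1)
After 'dup': stack = [0, 0] (depth 2)
After 'gt': stack = [0] (depth 1)
After 'neg': stack = [0] (depth 1)
After 'neg': stack = [0] (depth 1)
After 'push 10': stack = [0, 10] (depth 2)
After 'div': stack = [0] (depth 1)
After 'push 3': stack = [0, 3] (depth 2)
After 'swap': stack = [3, 0] (depth 2)
After 'eq': stack = [0] (depth 1)
After 'dup': stack = [0, 0] (depth 2)
After 'push -6': stack = [0, 0, -6] (depth 3)
After 'eq': stack = [0, 0] (depth 2)
After 'mul': stack = [0] (depth 1)
After 'neg': stack = [0] (depth 1)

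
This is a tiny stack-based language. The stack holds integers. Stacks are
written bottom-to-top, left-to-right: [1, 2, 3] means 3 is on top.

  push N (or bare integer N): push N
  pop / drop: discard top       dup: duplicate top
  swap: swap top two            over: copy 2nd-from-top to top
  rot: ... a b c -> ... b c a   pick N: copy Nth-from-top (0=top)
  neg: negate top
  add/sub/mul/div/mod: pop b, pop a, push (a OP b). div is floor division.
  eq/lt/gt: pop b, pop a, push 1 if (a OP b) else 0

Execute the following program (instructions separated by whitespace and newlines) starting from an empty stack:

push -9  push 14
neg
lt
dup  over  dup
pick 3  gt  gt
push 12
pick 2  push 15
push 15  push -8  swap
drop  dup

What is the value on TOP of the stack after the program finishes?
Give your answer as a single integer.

After 'push -9': [-9]
After 'push 14': [-9, 14]
After 'neg': [-9, -14]
After 'lt': [0]
After 'dup': [0, 0]
After 'over': [0, 0, 0]
After 'dup': [0, 0, 0, 0]
After 'pick 3': [0, 0, 0, 0, 0]
After 'gt': [0, 0, 0, 0]
After 'gt': [0, 0, 0]
After 'push 12': [0, 0, 0, 12]
After 'pick 2': [0, 0, 0, 12, 0]
After 'push 15': [0, 0, 0, 12, 0, 15]
After 'push 15': [0, 0, 0, 12, 0, 15, 15]
After 'push -8': [0, 0, 0, 12, 0, 15, 15, -8]
After 'swap': [0, 0, 0, 12, 0, 15, -8, 15]
After 'drop': [0, 0, 0, 12, 0, 15, -8]
After 'dup': [0, 0, 0, 12, 0, 15, -8, -8]

Answer: -8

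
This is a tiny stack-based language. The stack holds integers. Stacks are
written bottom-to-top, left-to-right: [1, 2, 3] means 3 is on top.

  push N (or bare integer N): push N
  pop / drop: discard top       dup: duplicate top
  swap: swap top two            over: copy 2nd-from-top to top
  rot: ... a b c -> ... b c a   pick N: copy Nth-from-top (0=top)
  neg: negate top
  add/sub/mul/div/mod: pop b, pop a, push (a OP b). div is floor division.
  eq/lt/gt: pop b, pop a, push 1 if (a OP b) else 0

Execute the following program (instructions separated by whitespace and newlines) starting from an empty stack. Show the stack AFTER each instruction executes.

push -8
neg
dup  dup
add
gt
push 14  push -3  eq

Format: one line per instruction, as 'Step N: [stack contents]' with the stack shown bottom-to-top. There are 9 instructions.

Step 1: [-8]
Step 2: [8]
Step 3: [8, 8]
Step 4: [8, 8, 8]
Step 5: [8, 16]
Step 6: [0]
Step 7: [0, 14]
Step 8: [0, 14, -3]
Step 9: [0, 0]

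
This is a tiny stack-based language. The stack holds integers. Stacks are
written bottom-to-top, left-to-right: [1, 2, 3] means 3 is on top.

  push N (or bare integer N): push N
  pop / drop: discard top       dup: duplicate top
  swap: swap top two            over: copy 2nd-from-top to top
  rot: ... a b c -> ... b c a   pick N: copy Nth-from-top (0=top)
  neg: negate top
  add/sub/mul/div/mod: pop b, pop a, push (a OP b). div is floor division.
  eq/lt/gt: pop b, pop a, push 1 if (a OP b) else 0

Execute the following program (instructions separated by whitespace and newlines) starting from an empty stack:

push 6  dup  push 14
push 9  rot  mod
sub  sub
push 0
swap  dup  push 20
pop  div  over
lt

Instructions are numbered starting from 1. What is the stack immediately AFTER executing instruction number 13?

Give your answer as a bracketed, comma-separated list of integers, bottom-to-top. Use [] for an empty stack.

Step 1 ('push 6'): [6]
Step 2 ('dup'): [6, 6]
Step 3 ('push 14'): [6, 6, 14]
Step 4 ('push 9'): [6, 6, 14, 9]
Step 5 ('rot'): [6, 14, 9, 6]
Step 6 ('mod'): [6, 14, 3]
Step 7 ('sub'): [6, 11]
Step 8 ('sub'): [-5]
Step 9 ('push 0'): [-5, 0]
Step 10 ('swap'): [0, -5]
Step 11 ('dup'): [0, -5, -5]
Step 12 ('push 20'): [0, -5, -5, 20]
Step 13 ('pop'): [0, -5, -5]

Answer: [0, -5, -5]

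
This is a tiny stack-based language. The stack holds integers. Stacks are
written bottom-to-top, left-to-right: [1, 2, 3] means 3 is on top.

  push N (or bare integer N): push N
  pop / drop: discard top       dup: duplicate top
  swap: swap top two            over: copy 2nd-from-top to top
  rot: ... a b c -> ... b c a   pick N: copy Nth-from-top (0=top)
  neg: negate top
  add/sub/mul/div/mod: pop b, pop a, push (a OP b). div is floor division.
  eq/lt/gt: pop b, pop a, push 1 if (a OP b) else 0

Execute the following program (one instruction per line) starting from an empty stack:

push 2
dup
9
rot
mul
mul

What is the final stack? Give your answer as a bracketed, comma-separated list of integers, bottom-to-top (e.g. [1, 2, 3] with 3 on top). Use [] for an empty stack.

Answer: [36]

Derivation:
After 'push 2': [2]
After 'dup': [2, 2]
After 'push 9': [2, 2, 9]
After 'rot': [2, 9, 2]
After 'mul': [2, 18]
After 'mul': [36]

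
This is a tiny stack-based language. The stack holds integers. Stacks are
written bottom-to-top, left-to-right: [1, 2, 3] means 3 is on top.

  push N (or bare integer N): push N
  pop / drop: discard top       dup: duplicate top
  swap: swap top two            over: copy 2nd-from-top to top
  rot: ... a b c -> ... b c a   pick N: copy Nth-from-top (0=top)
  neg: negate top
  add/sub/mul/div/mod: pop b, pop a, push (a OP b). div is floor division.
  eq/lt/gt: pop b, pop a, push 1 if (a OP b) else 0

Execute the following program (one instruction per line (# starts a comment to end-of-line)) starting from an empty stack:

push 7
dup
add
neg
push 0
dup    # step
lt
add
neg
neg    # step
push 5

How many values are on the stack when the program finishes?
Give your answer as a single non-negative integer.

After 'push 7': stack = [7] (depth 1)
After 'dup': stack = [7, 7] (depth 2)
After 'add': stack = [14] (depth 1)
After 'neg': stack = [-14] (depth 1)
After 'push 0': stack = [-14, 0] (depth 2)
After 'dup': stack = [-14, 0, 0] (depth 3)
After 'lt': stack = [-14, 0] (depth 2)
After 'add': stack = [-14] (depth 1)
After 'neg': stack = [14] (depth 1)
After 'neg': stack = [-14] (depth 1)
After 'push 5': stack = [-14, 5] (depth 2)

Answer: 2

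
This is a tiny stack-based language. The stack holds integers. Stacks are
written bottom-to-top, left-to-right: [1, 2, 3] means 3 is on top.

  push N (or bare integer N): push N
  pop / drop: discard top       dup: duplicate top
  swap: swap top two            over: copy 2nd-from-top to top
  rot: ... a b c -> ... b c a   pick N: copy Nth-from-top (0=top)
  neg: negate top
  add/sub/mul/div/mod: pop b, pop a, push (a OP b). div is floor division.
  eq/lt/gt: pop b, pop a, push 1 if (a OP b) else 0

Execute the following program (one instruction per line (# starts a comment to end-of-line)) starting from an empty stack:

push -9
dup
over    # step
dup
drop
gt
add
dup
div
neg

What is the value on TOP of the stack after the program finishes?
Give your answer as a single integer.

After 'push -9': [-9]
After 'dup': [-9, -9]
After 'over': [-9, -9, -9]
After 'dup': [-9, -9, -9, -9]
After 'drop': [-9, -9, -9]
After 'gt': [-9, 0]
After 'add': [-9]
After 'dup': [-9, -9]
After 'div': [1]
After 'neg': [-1]

Answer: -1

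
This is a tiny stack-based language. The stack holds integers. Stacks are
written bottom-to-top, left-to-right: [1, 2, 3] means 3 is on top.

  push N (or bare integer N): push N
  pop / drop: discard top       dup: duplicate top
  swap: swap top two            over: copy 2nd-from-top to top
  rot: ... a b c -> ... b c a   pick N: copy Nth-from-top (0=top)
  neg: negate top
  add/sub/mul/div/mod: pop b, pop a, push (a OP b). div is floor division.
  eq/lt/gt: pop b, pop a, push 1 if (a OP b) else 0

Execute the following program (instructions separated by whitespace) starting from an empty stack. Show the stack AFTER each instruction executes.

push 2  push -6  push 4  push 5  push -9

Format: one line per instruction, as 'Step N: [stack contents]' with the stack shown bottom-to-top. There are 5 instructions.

Step 1: [2]
Step 2: [2, -6]
Step 3: [2, -6, 4]
Step 4: [2, -6, 4, 5]
Step 5: [2, -6, 4, 5, -9]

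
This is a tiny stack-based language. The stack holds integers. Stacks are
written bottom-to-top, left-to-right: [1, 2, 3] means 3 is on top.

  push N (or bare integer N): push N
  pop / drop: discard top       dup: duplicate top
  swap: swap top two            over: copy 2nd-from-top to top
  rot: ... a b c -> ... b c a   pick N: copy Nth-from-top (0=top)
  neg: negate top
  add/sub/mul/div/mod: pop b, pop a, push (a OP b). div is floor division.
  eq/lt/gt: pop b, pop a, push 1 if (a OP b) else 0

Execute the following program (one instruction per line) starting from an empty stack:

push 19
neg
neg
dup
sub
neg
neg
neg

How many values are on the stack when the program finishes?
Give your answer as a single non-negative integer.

After 'push 19': stack = [19] (depth 1)
After 'neg': stack = [-19] (depth 1)
After 'neg': stack = [19] (depth 1)
After 'dup': stack = [19, 19] (depth 2)
After 'sub': stack = [0] (depth 1)
After 'neg': stack = [0] (depth 1)
After 'neg': stack = [0] (depth 1)
After 'neg': stack = [0] (depth 1)

Answer: 1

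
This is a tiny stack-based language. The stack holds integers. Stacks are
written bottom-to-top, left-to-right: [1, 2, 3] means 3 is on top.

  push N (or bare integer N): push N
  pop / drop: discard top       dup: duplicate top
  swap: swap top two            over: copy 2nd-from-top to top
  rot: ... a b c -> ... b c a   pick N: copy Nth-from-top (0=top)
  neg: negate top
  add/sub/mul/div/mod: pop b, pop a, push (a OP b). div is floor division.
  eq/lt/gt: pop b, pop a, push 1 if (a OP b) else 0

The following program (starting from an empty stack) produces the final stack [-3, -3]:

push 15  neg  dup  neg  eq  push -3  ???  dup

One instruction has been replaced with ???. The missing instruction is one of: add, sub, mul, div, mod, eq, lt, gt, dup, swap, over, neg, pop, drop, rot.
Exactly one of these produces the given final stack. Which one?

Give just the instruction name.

Stack before ???: [0, -3]
Stack after ???:  [-3]
The instruction that transforms [0, -3] -> [-3] is: add

Answer: add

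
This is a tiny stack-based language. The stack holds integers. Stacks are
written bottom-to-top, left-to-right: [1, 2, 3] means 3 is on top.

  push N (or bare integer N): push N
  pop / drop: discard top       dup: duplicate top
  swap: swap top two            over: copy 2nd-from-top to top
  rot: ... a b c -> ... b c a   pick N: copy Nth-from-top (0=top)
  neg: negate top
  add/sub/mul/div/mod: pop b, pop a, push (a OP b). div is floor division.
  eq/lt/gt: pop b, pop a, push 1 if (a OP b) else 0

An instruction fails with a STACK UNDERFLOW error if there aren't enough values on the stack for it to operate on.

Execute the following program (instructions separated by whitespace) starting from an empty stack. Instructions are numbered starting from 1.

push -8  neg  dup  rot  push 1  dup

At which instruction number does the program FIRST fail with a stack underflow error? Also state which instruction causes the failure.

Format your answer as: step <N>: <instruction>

Answer: step 4: rot

Derivation:
Step 1 ('push -8'): stack = [-8], depth = 1
Step 2 ('neg'): stack = [8], depth = 1
Step 3 ('dup'): stack = [8, 8], depth = 2
Step 4 ('rot'): needs 3 value(s) but depth is 2 — STACK UNDERFLOW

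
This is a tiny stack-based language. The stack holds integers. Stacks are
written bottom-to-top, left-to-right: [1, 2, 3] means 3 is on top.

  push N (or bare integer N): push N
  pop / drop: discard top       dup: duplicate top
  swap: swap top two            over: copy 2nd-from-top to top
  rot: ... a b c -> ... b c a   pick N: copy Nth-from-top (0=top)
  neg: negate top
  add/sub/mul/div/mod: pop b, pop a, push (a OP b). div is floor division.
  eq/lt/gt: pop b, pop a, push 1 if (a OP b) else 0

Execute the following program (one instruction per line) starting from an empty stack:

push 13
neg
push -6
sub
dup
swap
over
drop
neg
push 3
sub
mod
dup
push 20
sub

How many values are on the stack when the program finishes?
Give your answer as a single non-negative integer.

Answer: 2

Derivation:
After 'push 13': stack = [13] (depth 1)
After 'neg': stack = [-13] (depth 1)
After 'push -6': stack = [-13, -6] (depth 2)
After 'sub': stack = [-7] (depth 1)
After 'dup': stack = [-7, -7] (depth 2)
After 'swap': stack = [-7, -7] (depth 2)
After 'over': stack = [-7, -7, -7] (depth 3)
After 'drop': stack = [-7, -7] (depth 2)
After 'neg': stack = [-7, 7] (depth 2)
After 'push 3': stack = [-7, 7, 3] (depth 3)
After 'sub': stack = [-7, 4] (depth 2)
After 'mod': stack = [1] (depth 1)
After 'dup': stack = [1, 1] (depth 2)
After 'push 20': stack = [1, 1, 20] (depth 3)
After 'sub': stack = [1, -19] (depth 2)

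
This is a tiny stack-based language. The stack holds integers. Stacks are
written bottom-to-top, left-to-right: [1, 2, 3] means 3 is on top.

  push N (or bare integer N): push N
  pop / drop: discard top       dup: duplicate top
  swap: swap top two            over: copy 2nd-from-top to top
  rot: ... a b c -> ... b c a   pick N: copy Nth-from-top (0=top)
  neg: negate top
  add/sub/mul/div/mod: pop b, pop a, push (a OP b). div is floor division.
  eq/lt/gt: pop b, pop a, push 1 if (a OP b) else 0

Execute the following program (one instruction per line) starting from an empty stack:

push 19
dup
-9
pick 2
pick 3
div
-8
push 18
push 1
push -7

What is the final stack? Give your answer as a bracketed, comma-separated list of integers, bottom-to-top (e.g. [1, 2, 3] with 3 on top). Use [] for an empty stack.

After 'push 19': [19]
After 'dup': [19, 19]
After 'push -9': [19, 19, -9]
After 'pick 2': [19, 19, -9, 19]
After 'pick 3': [19, 19, -9, 19, 19]
After 'div': [19, 19, -9, 1]
After 'push -8': [19, 19, -9, 1, -8]
After 'push 18': [19, 19, -9, 1, -8, 18]
After 'push 1': [19, 19, -9, 1, -8, 18, 1]
After 'push -7': [19, 19, -9, 1, -8, 18, 1, -7]

Answer: [19, 19, -9, 1, -8, 18, 1, -7]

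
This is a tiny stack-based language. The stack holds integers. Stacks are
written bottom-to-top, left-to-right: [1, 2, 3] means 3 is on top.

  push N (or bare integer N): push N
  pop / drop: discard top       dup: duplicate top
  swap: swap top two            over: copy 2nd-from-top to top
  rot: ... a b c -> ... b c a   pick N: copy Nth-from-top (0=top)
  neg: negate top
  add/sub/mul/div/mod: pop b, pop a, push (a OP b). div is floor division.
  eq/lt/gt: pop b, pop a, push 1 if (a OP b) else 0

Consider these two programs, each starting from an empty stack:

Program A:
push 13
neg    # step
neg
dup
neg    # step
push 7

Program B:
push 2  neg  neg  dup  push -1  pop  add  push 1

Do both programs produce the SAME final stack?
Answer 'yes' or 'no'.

Program A trace:
  After 'push 13': [13]
  After 'neg': [-13]
  After 'neg': [13]
  After 'dup': [13, 13]
  After 'neg': [13, -13]
  After 'push 7': [13, -13, 7]
Program A final stack: [13, -13, 7]

Program B trace:
  After 'push 2': [2]
  After 'neg': [-2]
  After 'neg': [2]
  After 'dup': [2, 2]
  After 'push -1': [2, 2, -1]
  After 'pop': [2, 2]
  After 'add': [4]
  After 'push 1': [4, 1]
Program B final stack: [4, 1]
Same: no

Answer: no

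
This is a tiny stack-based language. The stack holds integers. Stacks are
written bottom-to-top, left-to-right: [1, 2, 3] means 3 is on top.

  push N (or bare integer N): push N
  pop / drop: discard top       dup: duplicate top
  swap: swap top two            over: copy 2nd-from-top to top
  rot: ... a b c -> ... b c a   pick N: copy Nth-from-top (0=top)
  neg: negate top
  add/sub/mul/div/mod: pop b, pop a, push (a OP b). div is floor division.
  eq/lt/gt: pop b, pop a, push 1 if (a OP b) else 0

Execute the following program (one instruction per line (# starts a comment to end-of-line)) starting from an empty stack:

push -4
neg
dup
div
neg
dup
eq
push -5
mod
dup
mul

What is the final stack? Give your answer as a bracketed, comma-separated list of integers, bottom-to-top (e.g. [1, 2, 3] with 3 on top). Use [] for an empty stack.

After 'push -4': [-4]
After 'neg': [4]
After 'dup': [4, 4]
After 'div': [1]
After 'neg': [-1]
After 'dup': [-1, -1]
After 'eq': [1]
After 'push -5': [1, -5]
After 'mod': [-4]
After 'dup': [-4, -4]
After 'mul': [16]

Answer: [16]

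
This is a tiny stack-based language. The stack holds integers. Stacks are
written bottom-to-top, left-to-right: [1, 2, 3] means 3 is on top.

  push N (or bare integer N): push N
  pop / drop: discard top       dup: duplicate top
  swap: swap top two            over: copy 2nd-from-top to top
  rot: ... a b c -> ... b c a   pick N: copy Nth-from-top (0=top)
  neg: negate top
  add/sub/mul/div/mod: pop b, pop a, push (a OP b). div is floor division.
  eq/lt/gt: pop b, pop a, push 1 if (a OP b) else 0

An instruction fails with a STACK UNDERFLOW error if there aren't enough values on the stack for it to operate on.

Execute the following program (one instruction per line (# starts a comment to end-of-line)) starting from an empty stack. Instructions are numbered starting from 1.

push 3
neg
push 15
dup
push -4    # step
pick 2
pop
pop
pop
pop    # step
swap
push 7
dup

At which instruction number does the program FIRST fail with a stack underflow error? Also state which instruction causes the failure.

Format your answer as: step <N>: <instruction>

Answer: step 11: swap

Derivation:
Step 1 ('push 3'): stack = [3], depth = 1
Step 2 ('neg'): stack = [-3], depth = 1
Step 3 ('push 15'): stack = [-3, 15], depth = 2
Step 4 ('dup'): stack = [-3, 15, 15], depth = 3
Step 5 ('push -4'): stack = [-3, 15, 15, -4], depth = 4
Step 6 ('pick 2'): stack = [-3, 15, 15, -4, 15], depth = 5
Step 7 ('pop'): stack = [-3, 15, 15, -4], depth = 4
Step 8 ('pop'): stack = [-3, 15, 15], depth = 3
Step 9 ('pop'): stack = [-3, 15], depth = 2
Step 10 ('pop'): stack = [-3], depth = 1
Step 11 ('swap'): needs 2 value(s) but depth is 1 — STACK UNDERFLOW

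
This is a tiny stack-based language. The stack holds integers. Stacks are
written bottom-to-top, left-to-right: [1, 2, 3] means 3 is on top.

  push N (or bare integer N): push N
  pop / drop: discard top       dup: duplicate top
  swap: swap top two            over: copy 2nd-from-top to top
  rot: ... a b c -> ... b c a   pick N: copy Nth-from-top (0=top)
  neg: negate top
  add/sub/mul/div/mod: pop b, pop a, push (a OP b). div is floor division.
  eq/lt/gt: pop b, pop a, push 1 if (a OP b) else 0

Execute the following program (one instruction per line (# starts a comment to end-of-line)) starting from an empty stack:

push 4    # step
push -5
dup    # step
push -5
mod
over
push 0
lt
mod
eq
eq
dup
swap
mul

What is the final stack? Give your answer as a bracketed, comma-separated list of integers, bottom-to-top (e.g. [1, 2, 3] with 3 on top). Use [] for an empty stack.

Answer: [0]

Derivation:
After 'push 4': [4]
After 'push -5': [4, -5]
After 'dup': [4, -5, -5]
After 'push -5': [4, -5, -5, -5]
After 'mod': [4, -5, 0]
After 'over': [4, -5, 0, -5]
After 'push 0': [4, -5, 0, -5, 0]
After 'lt': [4, -5, 0, 1]
After 'mod': [4, -5, 0]
After 'eq': [4, 0]
After 'eq': [0]
After 'dup': [0, 0]
After 'swap': [0, 0]
After 'mul': [0]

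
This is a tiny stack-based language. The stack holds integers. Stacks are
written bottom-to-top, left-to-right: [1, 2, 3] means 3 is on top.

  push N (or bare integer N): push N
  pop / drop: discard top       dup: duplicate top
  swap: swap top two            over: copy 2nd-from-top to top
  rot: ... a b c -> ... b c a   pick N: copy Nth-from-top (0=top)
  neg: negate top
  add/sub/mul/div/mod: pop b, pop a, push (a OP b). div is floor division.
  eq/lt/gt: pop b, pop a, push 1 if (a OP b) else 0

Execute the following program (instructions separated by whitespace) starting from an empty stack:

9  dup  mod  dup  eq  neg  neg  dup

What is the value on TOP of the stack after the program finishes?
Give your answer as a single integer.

After 'push 9': [9]
After 'dup': [9, 9]
After 'mod': [0]
After 'dup': [0, 0]
After 'eq': [1]
After 'neg': [-1]
After 'neg': [1]
After 'dup': [1, 1]

Answer: 1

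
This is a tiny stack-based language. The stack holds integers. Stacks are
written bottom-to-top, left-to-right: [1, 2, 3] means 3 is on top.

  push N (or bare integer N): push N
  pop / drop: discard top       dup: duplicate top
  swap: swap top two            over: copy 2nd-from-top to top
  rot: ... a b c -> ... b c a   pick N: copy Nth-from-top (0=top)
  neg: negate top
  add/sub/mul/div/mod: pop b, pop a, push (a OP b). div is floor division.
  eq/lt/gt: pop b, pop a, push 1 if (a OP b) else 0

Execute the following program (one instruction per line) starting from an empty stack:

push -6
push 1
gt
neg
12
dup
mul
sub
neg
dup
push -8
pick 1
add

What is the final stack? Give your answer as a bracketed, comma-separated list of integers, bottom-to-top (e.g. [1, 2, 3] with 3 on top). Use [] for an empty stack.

After 'push -6': [-6]
After 'push 1': [-6, 1]
After 'gt': [0]
After 'neg': [0]
After 'push 12': [0, 12]
After 'dup': [0, 12, 12]
After 'mul': [0, 144]
After 'sub': [-144]
After 'neg': [144]
After 'dup': [144, 144]
After 'push -8': [144, 144, -8]
After 'pick 1': [144, 144, -8, 144]
After 'add': [144, 144, 136]

Answer: [144, 144, 136]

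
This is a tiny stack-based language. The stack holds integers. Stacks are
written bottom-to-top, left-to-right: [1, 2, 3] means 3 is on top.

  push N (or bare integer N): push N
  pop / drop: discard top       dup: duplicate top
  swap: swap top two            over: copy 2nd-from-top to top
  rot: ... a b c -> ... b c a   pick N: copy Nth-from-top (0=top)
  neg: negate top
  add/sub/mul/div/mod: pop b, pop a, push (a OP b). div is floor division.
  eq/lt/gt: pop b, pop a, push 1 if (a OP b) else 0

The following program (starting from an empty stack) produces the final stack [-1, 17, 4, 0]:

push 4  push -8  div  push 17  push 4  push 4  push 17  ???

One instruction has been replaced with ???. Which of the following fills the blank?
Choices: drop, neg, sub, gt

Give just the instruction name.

Answer: gt

Derivation:
Stack before ???: [-1, 17, 4, 4, 17]
Stack after ???:  [-1, 17, 4, 0]
Checking each choice:
  drop: produces [-1, 17, 4, 4]
  neg: produces [-1, 17, 4, 4, -17]
  sub: produces [-1, 17, 4, -13]
  gt: MATCH


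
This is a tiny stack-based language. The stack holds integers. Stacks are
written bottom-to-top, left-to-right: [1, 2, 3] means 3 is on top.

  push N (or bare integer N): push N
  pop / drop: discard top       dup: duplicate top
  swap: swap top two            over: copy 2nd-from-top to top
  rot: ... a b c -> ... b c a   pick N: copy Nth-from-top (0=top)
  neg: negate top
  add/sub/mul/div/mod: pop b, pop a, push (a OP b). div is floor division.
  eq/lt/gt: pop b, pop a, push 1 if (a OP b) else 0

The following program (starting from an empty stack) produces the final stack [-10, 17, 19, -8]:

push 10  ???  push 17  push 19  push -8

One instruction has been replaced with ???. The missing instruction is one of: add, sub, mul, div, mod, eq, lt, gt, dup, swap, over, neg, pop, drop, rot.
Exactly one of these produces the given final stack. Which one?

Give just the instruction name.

Answer: neg

Derivation:
Stack before ???: [10]
Stack after ???:  [-10]
The instruction that transforms [10] -> [-10] is: neg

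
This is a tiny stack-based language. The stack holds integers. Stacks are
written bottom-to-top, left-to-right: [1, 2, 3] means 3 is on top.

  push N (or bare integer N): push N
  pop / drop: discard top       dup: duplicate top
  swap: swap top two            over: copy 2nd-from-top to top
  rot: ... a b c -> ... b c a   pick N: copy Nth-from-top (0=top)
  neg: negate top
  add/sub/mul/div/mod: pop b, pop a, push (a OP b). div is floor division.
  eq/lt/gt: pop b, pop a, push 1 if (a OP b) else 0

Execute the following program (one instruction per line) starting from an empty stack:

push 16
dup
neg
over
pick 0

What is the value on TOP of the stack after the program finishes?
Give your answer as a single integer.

After 'push 16': [16]
After 'dup': [16, 16]
After 'neg': [16, -16]
After 'over': [16, -16, 16]
After 'pick 0': [16, -16, 16, 16]

Answer: 16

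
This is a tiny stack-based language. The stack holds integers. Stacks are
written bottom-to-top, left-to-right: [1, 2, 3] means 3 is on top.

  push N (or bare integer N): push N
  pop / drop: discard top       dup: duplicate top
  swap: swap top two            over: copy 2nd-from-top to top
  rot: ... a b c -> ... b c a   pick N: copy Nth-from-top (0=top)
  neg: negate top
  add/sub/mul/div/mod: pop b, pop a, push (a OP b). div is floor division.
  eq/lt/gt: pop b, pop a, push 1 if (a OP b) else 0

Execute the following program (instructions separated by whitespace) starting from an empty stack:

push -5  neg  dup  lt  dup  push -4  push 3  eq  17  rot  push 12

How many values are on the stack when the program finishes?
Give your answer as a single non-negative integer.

After 'push -5': stack = [-5] (depth 1)
After 'neg': stack = [5] (depth 1)
After 'dup': stack = [5, 5] (depth 2)
After 'lt': stack = [0] (depth 1)
After 'dup': stack = [0, 0] (depth 2)
After 'push -4': stack = [0, 0, -4] (depth 3)
After 'push 3': stack = [0, 0, -4, 3] (depth 4)
After 'eq': stack = [0, 0, 0] (depth 3)
After 'push 17': stack = [0, 0, 0, 17] (depth 4)
After 'rot': stack = [0, 0, 17, 0] (depth 4)
After 'push 12': stack = [0, 0, 17, 0, 12] (depth 5)

Answer: 5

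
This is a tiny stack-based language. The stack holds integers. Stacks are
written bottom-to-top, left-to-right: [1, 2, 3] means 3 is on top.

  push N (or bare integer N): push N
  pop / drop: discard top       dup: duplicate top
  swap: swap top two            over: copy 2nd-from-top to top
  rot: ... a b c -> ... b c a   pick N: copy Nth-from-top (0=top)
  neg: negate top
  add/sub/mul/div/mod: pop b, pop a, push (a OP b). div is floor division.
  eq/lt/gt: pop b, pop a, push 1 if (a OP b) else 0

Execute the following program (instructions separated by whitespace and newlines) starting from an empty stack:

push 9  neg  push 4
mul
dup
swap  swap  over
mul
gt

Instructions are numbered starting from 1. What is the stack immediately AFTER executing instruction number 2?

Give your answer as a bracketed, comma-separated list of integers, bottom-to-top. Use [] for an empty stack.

Answer: [-9]

Derivation:
Step 1 ('push 9'): [9]
Step 2 ('neg'): [-9]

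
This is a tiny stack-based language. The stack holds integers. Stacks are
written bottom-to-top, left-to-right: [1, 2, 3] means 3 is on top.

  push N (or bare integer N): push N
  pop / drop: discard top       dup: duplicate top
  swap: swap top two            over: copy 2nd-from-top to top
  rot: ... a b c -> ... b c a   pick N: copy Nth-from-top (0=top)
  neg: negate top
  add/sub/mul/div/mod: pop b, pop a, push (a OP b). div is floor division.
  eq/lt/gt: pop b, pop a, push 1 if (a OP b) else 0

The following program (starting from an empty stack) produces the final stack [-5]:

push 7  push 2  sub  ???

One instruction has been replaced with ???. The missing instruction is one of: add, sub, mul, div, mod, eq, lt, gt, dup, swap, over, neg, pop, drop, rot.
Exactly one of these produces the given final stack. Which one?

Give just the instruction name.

Stack before ???: [5]
Stack after ???:  [-5]
The instruction that transforms [5] -> [-5] is: neg

Answer: neg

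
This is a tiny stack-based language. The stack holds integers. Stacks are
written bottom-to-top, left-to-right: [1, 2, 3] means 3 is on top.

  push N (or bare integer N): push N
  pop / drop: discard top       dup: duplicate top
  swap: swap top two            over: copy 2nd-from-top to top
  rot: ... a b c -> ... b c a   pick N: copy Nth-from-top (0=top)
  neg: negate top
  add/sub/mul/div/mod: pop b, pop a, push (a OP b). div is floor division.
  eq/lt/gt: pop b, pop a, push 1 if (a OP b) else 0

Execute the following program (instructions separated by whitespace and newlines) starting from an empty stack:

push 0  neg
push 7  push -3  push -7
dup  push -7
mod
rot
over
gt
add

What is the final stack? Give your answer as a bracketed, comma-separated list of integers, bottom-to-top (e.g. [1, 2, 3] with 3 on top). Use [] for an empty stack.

Answer: [0, 7, -7, 0]

Derivation:
After 'push 0': [0]
After 'neg': [0]
After 'push 7': [0, 7]
After 'push -3': [0, 7, -3]
After 'push -7': [0, 7, -3, -7]
After 'dup': [0, 7, -3, -7, -7]
After 'push -7': [0, 7, -3, -7, -7, -7]
After 'mod': [0, 7, -3, -7, 0]
After 'rot': [0, 7, -7, 0, -3]
After 'over': [0, 7, -7, 0, -3, 0]
After 'gt': [0, 7, -7, 0, 0]
After 'add': [0, 7, -7, 0]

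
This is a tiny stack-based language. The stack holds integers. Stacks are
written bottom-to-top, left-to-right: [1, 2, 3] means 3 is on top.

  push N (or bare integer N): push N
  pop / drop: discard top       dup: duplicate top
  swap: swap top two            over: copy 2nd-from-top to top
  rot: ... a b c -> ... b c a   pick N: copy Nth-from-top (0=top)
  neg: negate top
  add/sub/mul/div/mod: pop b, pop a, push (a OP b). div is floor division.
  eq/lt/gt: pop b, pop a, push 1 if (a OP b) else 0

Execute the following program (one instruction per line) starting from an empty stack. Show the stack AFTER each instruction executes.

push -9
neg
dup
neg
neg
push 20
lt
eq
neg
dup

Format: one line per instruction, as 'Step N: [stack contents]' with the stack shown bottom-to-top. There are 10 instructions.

Step 1: [-9]
Step 2: [9]
Step 3: [9, 9]
Step 4: [9, -9]
Step 5: [9, 9]
Step 6: [9, 9, 20]
Step 7: [9, 1]
Step 8: [0]
Step 9: [0]
Step 10: [0, 0]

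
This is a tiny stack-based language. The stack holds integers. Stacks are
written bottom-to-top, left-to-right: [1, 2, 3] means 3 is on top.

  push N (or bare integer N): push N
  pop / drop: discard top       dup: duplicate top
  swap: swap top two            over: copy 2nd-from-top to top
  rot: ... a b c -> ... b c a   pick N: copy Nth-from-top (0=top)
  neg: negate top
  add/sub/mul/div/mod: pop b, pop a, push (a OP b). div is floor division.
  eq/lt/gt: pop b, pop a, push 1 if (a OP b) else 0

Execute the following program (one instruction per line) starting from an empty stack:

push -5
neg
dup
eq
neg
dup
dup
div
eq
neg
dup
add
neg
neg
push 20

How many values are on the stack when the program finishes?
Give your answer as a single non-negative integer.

Answer: 2

Derivation:
After 'push -5': stack = [-5] (depth 1)
After 'neg': stack = [5] (depth 1)
After 'dup': stack = [5, 5] (depth 2)
After 'eq': stack = [1] (depth 1)
After 'neg': stack = [-1] (depth 1)
After 'dup': stack = [-1, -1] (depth 2)
After 'dup': stack = [-1, -1, -1] (depth 3)
After 'div': stack = [-1, 1] (depth 2)
After 'eq': stack = [0] (depth 1)
After 'neg': stack = [0] (depth 1)
After 'dup': stack = [0, 0] (depth 2)
After 'add': stack = [0] (depth 1)
After 'neg': stack = [0] (depth 1)
After 'neg': stack = [0] (depth 1)
After 'push 20': stack = [0, 20] (depth 2)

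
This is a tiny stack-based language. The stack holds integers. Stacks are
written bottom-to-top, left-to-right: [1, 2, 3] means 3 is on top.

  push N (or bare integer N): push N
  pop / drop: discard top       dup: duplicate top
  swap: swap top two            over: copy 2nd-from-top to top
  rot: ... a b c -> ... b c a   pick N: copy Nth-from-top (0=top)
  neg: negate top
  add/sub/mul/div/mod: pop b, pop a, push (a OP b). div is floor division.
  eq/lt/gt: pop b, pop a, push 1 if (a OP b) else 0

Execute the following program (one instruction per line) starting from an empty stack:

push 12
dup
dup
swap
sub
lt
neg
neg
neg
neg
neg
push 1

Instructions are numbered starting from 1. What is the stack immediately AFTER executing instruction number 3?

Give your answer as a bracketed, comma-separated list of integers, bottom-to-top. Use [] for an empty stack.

Answer: [12, 12, 12]

Derivation:
Step 1 ('push 12'): [12]
Step 2 ('dup'): [12, 12]
Step 3 ('dup'): [12, 12, 12]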